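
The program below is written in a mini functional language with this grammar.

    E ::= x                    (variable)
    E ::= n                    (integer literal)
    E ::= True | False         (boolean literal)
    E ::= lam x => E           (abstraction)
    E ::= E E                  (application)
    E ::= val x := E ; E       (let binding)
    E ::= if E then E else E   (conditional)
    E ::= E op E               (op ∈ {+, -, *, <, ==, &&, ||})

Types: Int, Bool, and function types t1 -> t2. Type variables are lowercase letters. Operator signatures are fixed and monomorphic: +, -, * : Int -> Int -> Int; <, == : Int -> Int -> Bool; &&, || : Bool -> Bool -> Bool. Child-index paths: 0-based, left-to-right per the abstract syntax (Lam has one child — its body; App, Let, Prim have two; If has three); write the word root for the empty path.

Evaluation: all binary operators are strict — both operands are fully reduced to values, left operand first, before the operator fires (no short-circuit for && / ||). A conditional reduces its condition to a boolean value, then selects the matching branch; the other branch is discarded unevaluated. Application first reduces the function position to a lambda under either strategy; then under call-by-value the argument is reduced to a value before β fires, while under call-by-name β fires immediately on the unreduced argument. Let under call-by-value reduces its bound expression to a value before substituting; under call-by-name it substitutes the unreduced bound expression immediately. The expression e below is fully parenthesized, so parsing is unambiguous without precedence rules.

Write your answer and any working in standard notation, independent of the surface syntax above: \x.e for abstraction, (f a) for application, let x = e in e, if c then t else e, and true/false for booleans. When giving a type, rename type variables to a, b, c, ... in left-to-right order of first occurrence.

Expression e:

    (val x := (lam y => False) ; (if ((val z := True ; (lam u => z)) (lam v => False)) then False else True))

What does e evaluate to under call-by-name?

Answer: false

Derivation:
step 0: (let x = (\y.false) in (if ((let z = true in (\u.z)) (\v.false)) then false else true))
step 1: [let@root] (if ((let z = true in (\u.z)) (\v.false)) then false else true)
step 2: [let@0.0] (if ((\u.true) (\v.false)) then false else true)
step 3: [beta@0] (if true then false else true)
step 4: [if@root] false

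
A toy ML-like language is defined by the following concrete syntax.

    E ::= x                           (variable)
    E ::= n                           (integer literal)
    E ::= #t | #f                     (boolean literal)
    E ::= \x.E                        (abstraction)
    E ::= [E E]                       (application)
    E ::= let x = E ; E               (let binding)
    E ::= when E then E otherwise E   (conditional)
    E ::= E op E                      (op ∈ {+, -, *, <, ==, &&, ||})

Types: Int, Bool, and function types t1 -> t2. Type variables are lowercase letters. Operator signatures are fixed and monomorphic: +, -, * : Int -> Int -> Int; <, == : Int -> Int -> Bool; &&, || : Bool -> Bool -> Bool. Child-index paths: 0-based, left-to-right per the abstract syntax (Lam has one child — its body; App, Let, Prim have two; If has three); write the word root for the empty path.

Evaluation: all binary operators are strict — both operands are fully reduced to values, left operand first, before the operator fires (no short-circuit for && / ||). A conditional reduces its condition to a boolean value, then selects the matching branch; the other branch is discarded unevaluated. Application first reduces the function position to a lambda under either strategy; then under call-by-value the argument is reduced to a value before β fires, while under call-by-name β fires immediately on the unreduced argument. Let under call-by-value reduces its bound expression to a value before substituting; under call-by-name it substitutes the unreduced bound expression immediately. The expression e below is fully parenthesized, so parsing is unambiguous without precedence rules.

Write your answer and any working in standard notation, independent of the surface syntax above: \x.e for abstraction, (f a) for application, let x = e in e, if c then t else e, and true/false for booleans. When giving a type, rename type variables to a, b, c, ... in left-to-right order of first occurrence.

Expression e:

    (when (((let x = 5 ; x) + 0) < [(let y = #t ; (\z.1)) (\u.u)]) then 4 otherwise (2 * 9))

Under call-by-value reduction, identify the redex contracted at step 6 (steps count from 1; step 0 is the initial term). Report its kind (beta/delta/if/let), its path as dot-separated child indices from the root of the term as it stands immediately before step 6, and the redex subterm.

Answer: if at root : (if false then 4 else (2 * 9))

Derivation:
step 0: (if (((let x = 5 in x) + 0) < ((let y = true in (\z.1)) (\u.u))) then 4 else (2 * 9))
step 1: [let@0.0.0] (if ((5 + 0) < ((let y = true in (\z.1)) (\u.u))) then 4 else (2 * 9))
step 2: [delta@0.0] (if (5 < ((let y = true in (\z.1)) (\u.u))) then 4 else (2 * 9))
step 3: [let@0.1.0] (if (5 < ((\z.1) (\u.u))) then 4 else (2 * 9))
step 4: [beta@0.1] (if (5 < 1) then 4 else (2 * 9))
step 5: [delta@0] (if false then 4 else (2 * 9))
step 6: [if@root] (2 * 9)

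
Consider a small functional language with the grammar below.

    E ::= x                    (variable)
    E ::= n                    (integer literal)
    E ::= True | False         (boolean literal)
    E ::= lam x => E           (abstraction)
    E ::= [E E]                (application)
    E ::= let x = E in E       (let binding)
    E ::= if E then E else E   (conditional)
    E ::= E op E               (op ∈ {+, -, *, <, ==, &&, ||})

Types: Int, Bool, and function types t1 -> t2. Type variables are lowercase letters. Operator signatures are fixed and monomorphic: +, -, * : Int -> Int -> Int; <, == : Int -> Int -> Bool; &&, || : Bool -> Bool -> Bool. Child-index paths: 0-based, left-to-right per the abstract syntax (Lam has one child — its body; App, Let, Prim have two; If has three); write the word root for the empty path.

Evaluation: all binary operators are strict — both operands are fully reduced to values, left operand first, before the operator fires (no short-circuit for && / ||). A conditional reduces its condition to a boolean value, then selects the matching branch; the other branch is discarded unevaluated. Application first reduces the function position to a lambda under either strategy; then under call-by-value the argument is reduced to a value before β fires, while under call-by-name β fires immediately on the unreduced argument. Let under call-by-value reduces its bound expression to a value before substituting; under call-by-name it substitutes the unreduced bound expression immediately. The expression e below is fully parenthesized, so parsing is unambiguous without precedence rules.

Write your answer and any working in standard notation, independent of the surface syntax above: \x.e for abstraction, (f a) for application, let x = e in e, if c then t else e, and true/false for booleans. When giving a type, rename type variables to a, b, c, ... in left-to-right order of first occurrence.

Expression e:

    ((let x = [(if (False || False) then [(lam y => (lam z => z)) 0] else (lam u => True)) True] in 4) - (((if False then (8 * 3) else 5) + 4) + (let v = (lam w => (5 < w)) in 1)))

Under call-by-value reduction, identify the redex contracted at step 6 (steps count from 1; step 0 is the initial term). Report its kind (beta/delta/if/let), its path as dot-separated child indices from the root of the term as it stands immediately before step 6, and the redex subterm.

Derivation:
step 0: ((let x = ((if (false || false) then ((\y.(\z.z)) 0) else (\u.true)) true) in 4) - (((if false then (8 * 3) else 5) + 4) + (let v = (\w.(5 < w)) in 1)))
step 1: [delta@0.0.0.0] ((let x = ((if false then ((\y.(\z.z)) 0) else (\u.true)) true) in 4) - (((if false then (8 * 3) else 5) + 4) + (let v = (\w.(5 < w)) in 1)))
step 2: [if@0.0.0] ((let x = ((\u.true) true) in 4) - (((if false then (8 * 3) else 5) + 4) + (let v = (\w.(5 < w)) in 1)))
step 3: [beta@0.0] ((let x = true in 4) - (((if false then (8 * 3) else 5) + 4) + (let v = (\w.(5 < w)) in 1)))
step 4: [let@0] (4 - (((if false then (8 * 3) else 5) + 4) + (let v = (\w.(5 < w)) in 1)))
step 5: [if@1.0.0] (4 - ((5 + 4) + (let v = (\w.(5 < w)) in 1)))
step 6: [delta@1.0] (4 - (9 + (let v = (\w.(5 < w)) in 1)))

Answer: delta at 1.0 : (5 + 4)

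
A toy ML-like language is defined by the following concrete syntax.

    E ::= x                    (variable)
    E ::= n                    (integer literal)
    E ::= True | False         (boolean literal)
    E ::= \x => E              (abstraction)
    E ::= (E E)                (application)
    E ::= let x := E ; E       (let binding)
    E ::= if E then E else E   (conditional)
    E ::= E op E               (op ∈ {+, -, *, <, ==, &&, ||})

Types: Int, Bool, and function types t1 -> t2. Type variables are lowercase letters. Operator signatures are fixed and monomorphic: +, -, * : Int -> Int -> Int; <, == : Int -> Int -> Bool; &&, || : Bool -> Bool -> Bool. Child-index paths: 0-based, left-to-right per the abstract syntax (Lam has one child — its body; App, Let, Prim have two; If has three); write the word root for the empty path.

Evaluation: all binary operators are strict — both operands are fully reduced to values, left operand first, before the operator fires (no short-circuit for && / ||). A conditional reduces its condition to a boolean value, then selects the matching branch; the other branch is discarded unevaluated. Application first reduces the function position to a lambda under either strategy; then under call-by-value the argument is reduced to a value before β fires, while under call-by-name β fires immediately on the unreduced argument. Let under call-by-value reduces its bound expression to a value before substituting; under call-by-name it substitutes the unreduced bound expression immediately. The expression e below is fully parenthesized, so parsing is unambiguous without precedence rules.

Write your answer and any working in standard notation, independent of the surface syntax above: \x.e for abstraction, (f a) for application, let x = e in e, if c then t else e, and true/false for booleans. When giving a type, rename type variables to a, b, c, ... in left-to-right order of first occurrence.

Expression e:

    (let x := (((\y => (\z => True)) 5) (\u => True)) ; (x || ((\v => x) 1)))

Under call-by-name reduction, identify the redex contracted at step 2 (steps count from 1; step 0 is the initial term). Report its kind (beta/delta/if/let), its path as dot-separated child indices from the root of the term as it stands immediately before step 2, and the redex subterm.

Answer: beta at 0.0 : ((\y.(\z.true)) 5)

Trace:
step 0: (let x = (((\y.(\z.true)) 5) (\u.true)) in (x || ((\v.x) 1)))
step 1: [let@root] ((((\y.(\z.true)) 5) (\u.true)) || ((\v.(((\y.(\z.true)) 5) (\u.true))) 1))
step 2: [beta@0.0] (((\z.true) (\u.true)) || ((\v.(((\y.(\z.true)) 5) (\u.true))) 1))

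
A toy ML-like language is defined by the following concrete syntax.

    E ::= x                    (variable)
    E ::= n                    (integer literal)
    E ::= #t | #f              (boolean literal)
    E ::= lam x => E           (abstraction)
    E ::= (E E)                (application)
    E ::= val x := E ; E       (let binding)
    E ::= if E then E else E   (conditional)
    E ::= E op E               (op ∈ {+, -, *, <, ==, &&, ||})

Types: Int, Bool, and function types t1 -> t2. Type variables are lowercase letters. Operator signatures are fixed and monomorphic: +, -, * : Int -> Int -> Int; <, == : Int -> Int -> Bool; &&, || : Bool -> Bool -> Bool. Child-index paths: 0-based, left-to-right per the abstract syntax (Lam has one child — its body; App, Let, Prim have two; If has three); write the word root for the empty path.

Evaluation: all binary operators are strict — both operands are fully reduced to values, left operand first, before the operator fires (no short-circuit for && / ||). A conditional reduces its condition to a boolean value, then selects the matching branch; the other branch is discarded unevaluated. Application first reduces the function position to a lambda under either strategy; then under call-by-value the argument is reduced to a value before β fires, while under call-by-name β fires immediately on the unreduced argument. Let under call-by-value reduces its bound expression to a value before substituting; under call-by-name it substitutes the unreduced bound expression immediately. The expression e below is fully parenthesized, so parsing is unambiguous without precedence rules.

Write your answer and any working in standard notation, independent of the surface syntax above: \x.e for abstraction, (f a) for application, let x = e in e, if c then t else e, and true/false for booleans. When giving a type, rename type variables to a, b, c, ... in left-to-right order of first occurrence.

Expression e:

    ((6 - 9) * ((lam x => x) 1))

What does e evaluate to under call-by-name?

Trace:
step 0: ((6 - 9) * ((\x.x) 1))
step 1: [delta@0] (-3 * ((\x.x) 1))
step 2: [beta@1] (-3 * 1)
step 3: [delta@root] -3

Answer: -3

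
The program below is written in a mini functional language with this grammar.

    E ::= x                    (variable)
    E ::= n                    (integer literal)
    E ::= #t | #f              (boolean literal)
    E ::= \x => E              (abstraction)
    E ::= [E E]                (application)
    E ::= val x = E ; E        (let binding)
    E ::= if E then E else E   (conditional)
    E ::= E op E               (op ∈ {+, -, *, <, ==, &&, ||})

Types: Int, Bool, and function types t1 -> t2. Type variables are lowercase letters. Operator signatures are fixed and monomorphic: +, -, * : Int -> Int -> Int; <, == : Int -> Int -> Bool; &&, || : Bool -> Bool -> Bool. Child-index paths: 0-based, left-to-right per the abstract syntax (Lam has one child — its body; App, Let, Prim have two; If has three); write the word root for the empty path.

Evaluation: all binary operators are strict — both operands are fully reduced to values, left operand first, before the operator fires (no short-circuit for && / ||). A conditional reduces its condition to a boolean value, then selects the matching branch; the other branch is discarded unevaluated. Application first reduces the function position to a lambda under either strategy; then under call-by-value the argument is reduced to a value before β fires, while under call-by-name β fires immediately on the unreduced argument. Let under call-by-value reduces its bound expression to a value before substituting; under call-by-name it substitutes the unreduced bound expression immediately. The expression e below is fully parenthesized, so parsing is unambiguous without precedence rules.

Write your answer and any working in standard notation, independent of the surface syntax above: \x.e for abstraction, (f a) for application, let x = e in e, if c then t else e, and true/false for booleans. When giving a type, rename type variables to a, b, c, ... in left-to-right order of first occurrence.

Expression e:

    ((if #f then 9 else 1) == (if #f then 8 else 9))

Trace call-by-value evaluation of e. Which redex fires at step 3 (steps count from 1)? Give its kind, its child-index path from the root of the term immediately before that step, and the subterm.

Trace:
step 0: ((if false then 9 else 1) == (if false then 8 else 9))
step 1: [if@0] (1 == (if false then 8 else 9))
step 2: [if@1] (1 == 9)
step 3: [delta@root] false

Answer: delta at root : (1 == 9)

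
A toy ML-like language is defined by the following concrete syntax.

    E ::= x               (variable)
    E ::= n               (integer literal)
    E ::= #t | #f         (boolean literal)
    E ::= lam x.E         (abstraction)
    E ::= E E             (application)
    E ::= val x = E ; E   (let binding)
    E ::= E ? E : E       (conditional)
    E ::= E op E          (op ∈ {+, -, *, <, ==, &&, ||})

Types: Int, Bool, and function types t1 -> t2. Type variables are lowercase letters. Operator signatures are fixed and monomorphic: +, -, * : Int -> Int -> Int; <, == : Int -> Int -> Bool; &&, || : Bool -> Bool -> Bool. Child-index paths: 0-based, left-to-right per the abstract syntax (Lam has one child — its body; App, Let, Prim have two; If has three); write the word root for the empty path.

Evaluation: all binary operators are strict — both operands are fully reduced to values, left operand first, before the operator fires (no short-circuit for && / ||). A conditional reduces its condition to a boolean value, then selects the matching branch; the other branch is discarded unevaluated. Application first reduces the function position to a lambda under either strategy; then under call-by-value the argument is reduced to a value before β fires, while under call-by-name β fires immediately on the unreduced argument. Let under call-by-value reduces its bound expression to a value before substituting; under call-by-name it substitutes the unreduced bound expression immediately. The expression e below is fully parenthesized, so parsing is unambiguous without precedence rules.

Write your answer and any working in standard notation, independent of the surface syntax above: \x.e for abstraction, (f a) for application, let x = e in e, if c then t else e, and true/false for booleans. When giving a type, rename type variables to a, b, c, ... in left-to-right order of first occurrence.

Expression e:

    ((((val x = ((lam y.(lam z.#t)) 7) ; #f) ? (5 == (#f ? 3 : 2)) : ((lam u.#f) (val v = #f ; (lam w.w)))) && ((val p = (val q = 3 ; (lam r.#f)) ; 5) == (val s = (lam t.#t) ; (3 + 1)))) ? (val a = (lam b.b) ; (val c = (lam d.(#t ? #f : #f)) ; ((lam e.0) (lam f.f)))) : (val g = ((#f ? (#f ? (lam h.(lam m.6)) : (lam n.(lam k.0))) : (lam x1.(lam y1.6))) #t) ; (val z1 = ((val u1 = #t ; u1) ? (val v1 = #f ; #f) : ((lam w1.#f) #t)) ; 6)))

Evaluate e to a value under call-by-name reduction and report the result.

Answer: 6

Derivation:
step 0: (if ((if (let x = ((\y.(\z.true)) 7) in false) then (5 == (if false then 3 else 2)) else ((\u.false) (let v = false in (\w.w)))) && ((let p = (let q = 3 in (\r.false)) in 5) == (let s = (\t.true) in (3 + 1)))) then (let a = (\b.b) in (let c = (\d.(if true then false else false)) in ((\e.0) (\f.f)))) else (let g = ((if false then (if false then (\h.(\m.6)) else (\n.(\k.0))) else (\x1.(\y1.6))) true) in (let z1 = (if (let u1 = true in u1) then (let v1 = false in false) else ((\w1.false) true)) in 6)))
step 1: [let@0.0.0] (if ((if false then (5 == (if false then 3 else 2)) else ((\u.false) (let v = false in (\w.w)))) && ((let p = (let q = 3 in (\r.false)) in 5) == (let s = (\t.true) in (3 + 1)))) then (let a = (\b.b) in (let c = (\d.(if true then false else false)) in ((\e.0) (\f.f)))) else (let g = ((if false then (if false then (\h.(\m.6)) else (\n.(\k.0))) else (\x1.(\y1.6))) true) in (let z1 = (if (let u1 = true in u1) then (let v1 = false in false) else ((\w1.false) true)) in 6)))
step 2: [if@0.0] (if (((\u.false) (let v = false in (\w.w))) && ((let p = (let q = 3 in (\r.false)) in 5) == (let s = (\t.true) in (3 + 1)))) then (let a = (\b.b) in (let c = (\d.(if true then false else false)) in ((\e.0) (\f.f)))) else (let g = ((if false then (if false then (\h.(\m.6)) else (\n.(\k.0))) else (\x1.(\y1.6))) true) in (let z1 = (if (let u1 = true in u1) then (let v1 = false in false) else ((\w1.false) true)) in 6)))
step 3: [beta@0.0] (if (false && ((let p = (let q = 3 in (\r.false)) in 5) == (let s = (\t.true) in (3 + 1)))) then (let a = (\b.b) in (let c = (\d.(if true then false else false)) in ((\e.0) (\f.f)))) else (let g = ((if false then (if false then (\h.(\m.6)) else (\n.(\k.0))) else (\x1.(\y1.6))) true) in (let z1 = (if (let u1 = true in u1) then (let v1 = false in false) else ((\w1.false) true)) in 6)))
step 4: [let@0.1.0] (if (false && (5 == (let s = (\t.true) in (3 + 1)))) then (let a = (\b.b) in (let c = (\d.(if true then false else false)) in ((\e.0) (\f.f)))) else (let g = ((if false then (if false then (\h.(\m.6)) else (\n.(\k.0))) else (\x1.(\y1.6))) true) in (let z1 = (if (let u1 = true in u1) then (let v1 = false in false) else ((\w1.false) true)) in 6)))
step 5: [let@0.1.1] (if (false && (5 == (3 + 1))) then (let a = (\b.b) in (let c = (\d.(if true then false else false)) in ((\e.0) (\f.f)))) else (let g = ((if false then (if false then (\h.(\m.6)) else (\n.(\k.0))) else (\x1.(\y1.6))) true) in (let z1 = (if (let u1 = true in u1) then (let v1 = false in false) else ((\w1.false) true)) in 6)))
step 6: [delta@0.1.1] (if (false && (5 == 4)) then (let a = (\b.b) in (let c = (\d.(if true then false else false)) in ((\e.0) (\f.f)))) else (let g = ((if false then (if false then (\h.(\m.6)) else (\n.(\k.0))) else (\x1.(\y1.6))) true) in (let z1 = (if (let u1 = true in u1) then (let v1 = false in false) else ((\w1.false) true)) in 6)))
step 7: [delta@0.1] (if (false && false) then (let a = (\b.b) in (let c = (\d.(if true then false else false)) in ((\e.0) (\f.f)))) else (let g = ((if false then (if false then (\h.(\m.6)) else (\n.(\k.0))) else (\x1.(\y1.6))) true) in (let z1 = (if (let u1 = true in u1) then (let v1 = false in false) else ((\w1.false) true)) in 6)))
step 8: [delta@0] (if false then (let a = (\b.b) in (let c = (\d.(if true then false else false)) in ((\e.0) (\f.f)))) else (let g = ((if false then (if false then (\h.(\m.6)) else (\n.(\k.0))) else (\x1.(\y1.6))) true) in (let z1 = (if (let u1 = true in u1) then (let v1 = false in false) else ((\w1.false) true)) in 6)))
step 9: [if@root] (let g = ((if false then (if false then (\h.(\m.6)) else (\n.(\k.0))) else (\x1.(\y1.6))) true) in (let z1 = (if (let u1 = true in u1) then (let v1 = false in false) else ((\w1.false) true)) in 6))
step 10: [let@root] (let z1 = (if (let u1 = true in u1) then (let v1 = false in false) else ((\w1.false) true)) in 6)
step 11: [let@root] 6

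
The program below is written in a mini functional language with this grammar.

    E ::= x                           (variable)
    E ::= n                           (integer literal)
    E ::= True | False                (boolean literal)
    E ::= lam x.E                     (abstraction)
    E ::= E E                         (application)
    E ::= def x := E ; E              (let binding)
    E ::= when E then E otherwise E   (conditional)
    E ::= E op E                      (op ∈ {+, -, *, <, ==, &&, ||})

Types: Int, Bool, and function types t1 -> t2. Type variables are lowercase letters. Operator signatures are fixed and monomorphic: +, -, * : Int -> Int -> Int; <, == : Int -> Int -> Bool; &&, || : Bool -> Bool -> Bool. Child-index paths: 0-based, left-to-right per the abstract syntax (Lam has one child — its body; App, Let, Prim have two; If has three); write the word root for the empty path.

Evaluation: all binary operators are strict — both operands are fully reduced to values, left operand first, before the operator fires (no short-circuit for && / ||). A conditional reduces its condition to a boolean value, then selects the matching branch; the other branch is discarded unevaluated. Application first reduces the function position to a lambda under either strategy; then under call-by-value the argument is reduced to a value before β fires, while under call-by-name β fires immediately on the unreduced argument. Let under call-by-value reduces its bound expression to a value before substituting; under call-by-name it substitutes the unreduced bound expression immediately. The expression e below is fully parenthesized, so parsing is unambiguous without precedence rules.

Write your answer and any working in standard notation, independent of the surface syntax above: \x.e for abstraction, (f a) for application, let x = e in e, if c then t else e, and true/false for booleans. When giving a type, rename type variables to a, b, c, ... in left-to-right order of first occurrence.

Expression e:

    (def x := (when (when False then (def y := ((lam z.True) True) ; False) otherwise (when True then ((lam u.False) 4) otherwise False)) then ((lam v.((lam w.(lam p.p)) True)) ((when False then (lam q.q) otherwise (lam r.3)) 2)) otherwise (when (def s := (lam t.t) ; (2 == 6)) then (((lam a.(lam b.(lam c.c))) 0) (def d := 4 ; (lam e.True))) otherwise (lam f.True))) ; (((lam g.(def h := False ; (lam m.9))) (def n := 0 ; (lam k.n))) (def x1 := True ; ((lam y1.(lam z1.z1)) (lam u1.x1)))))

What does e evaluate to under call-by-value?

Answer: 9

Working:
step 0: (let x = (if (if false then (let y = ((\z.true) true) in false) else (if true then ((\u.false) 4) else false)) then ((\v.((\w.(\p.p)) true)) ((if false then (\q.q) else (\r.3)) 2)) else (if (let s = (\t.t) in (2 == 6)) then (((\a.(\b.(\c.c))) 0) (let d = 4 in (\e.true))) else (\f.true))) in (((\g.(let h = false in (\m.9))) (let n = 0 in (\k.n))) (let x1 = true in ((\y1.(\z1.z1)) (\u1.x1)))))
step 1: [if@0.0] (let x = (if (if true then ((\u.false) 4) else false) then ((\v.((\w.(\p.p)) true)) ((if false then (\q.q) else (\r.3)) 2)) else (if (let s = (\t.t) in (2 == 6)) then (((\a.(\b.(\c.c))) 0) (let d = 4 in (\e.true))) else (\f.true))) in (((\g.(let h = false in (\m.9))) (let n = 0 in (\k.n))) (let x1 = true in ((\y1.(\z1.z1)) (\u1.x1)))))
step 2: [if@0.0] (let x = (if ((\u.false) 4) then ((\v.((\w.(\p.p)) true)) ((if false then (\q.q) else (\r.3)) 2)) else (if (let s = (\t.t) in (2 == 6)) then (((\a.(\b.(\c.c))) 0) (let d = 4 in (\e.true))) else (\f.true))) in (((\g.(let h = false in (\m.9))) (let n = 0 in (\k.n))) (let x1 = true in ((\y1.(\z1.z1)) (\u1.x1)))))
step 3: [beta@0.0] (let x = (if false then ((\v.((\w.(\p.p)) true)) ((if false then (\q.q) else (\r.3)) 2)) else (if (let s = (\t.t) in (2 == 6)) then (((\a.(\b.(\c.c))) 0) (let d = 4 in (\e.true))) else (\f.true))) in (((\g.(let h = false in (\m.9))) (let n = 0 in (\k.n))) (let x1 = true in ((\y1.(\z1.z1)) (\u1.x1)))))
step 4: [if@0] (let x = (if (let s = (\t.t) in (2 == 6)) then (((\a.(\b.(\c.c))) 0) (let d = 4 in (\e.true))) else (\f.true)) in (((\g.(let h = false in (\m.9))) (let n = 0 in (\k.n))) (let x1 = true in ((\y1.(\z1.z1)) (\u1.x1)))))
step 5: [let@0.0] (let x = (if (2 == 6) then (((\a.(\b.(\c.c))) 0) (let d = 4 in (\e.true))) else (\f.true)) in (((\g.(let h = false in (\m.9))) (let n = 0 in (\k.n))) (let x1 = true in ((\y1.(\z1.z1)) (\u1.x1)))))
step 6: [delta@0.0] (let x = (if false then (((\a.(\b.(\c.c))) 0) (let d = 4 in (\e.true))) else (\f.true)) in (((\g.(let h = false in (\m.9))) (let n = 0 in (\k.n))) (let x1 = true in ((\y1.(\z1.z1)) (\u1.x1)))))
step 7: [if@0] (let x = (\f.true) in (((\g.(let h = false in (\m.9))) (let n = 0 in (\k.n))) (let x1 = true in ((\y1.(\z1.z1)) (\u1.x1)))))
step 8: [let@root] (((\g.(let h = false in (\m.9))) (let n = 0 in (\k.n))) (let x1 = true in ((\y1.(\z1.z1)) (\u1.x1))))
step 9: [let@0.1] (((\g.(let h = false in (\m.9))) (\k.0)) (let x1 = true in ((\y1.(\z1.z1)) (\u1.x1))))
step 10: [beta@0] ((let h = false in (\m.9)) (let x1 = true in ((\y1.(\z1.z1)) (\u1.x1))))
step 11: [let@0] ((\m.9) (let x1 = true in ((\y1.(\z1.z1)) (\u1.x1))))
step 12: [let@1] ((\m.9) ((\y1.(\z1.z1)) (\u1.true)))
step 13: [beta@1] ((\m.9) (\z1.z1))
step 14: [beta@root] 9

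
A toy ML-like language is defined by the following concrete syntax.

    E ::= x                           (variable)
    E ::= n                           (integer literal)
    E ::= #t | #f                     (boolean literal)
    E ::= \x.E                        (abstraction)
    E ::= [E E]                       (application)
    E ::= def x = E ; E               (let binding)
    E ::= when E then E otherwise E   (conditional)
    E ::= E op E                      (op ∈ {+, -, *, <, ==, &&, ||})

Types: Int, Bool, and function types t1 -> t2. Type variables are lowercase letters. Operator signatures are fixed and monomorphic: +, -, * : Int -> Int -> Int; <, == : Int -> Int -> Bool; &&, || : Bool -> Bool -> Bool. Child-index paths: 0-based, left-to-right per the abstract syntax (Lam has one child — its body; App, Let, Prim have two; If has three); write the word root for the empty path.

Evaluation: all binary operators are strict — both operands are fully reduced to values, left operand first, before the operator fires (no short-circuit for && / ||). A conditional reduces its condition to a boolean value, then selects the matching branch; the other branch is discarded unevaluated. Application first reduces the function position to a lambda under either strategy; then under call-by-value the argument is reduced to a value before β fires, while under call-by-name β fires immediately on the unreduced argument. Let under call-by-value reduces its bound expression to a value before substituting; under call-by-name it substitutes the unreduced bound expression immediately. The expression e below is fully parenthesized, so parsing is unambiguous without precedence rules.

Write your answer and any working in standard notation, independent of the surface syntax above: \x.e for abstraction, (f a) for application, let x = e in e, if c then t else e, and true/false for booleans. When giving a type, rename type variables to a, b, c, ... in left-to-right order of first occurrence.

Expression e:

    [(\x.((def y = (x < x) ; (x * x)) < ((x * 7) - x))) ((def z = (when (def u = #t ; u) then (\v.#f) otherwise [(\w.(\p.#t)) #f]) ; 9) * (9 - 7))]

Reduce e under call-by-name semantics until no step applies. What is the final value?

Answer: false

Trace:
step 0: ((\x.((let y = (x < x) in (x * x)) < ((x * 7) - x))) ((let z = (if (let u = true in u) then (\v.false) else ((\w.(\p.true)) false)) in 9) * (9 - 7)))
step 1: [beta@root] ((let y = (((let z = (if (let u = true in u) then (\v.false) else ((\w.(\p.true)) false)) in 9) * (9 - 7)) < ((let z = (if (let u = true in u) then (\v.false) else ((\w.(\p.true)) false)) in 9) * (9 - 7))) in (((let z = (if (let u = true in u) then (\v.false) else ((\w.(\p.true)) false)) in 9) * (9 - 7)) * ((let z = (if (let u = true in u) then (\v.false) else ((\w.(\p.true)) false)) in 9) * (9 - 7)))) < ((((let z = (if (let u = true in u) then (\v.false) else ((\w.(\p.true)) false)) in 9) * (9 - 7)) * 7) - ((let z = (if (let u = true in u) then (\v.false) else ((\w.(\p.true)) false)) in 9) * (9 - 7))))
step 2: [let@0] ((((let z = (if (let u = true in u) then (\v.false) else ((\w.(\p.true)) false)) in 9) * (9 - 7)) * ((let z = (if (let u = true in u) then (\v.false) else ((\w.(\p.true)) false)) in 9) * (9 - 7))) < ((((let z = (if (let u = true in u) then (\v.false) else ((\w.(\p.true)) false)) in 9) * (9 - 7)) * 7) - ((let z = (if (let u = true in u) then (\v.false) else ((\w.(\p.true)) false)) in 9) * (9 - 7))))
step 3: [let@0.0.0] (((9 * (9 - 7)) * ((let z = (if (let u = true in u) then (\v.false) else ((\w.(\p.true)) false)) in 9) * (9 - 7))) < ((((let z = (if (let u = true in u) then (\v.false) else ((\w.(\p.true)) false)) in 9) * (9 - 7)) * 7) - ((let z = (if (let u = true in u) then (\v.false) else ((\w.(\p.true)) false)) in 9) * (9 - 7))))
step 4: [delta@0.0.1] (((9 * 2) * ((let z = (if (let u = true in u) then (\v.false) else ((\w.(\p.true)) false)) in 9) * (9 - 7))) < ((((let z = (if (let u = true in u) then (\v.false) else ((\w.(\p.true)) false)) in 9) * (9 - 7)) * 7) - ((let z = (if (let u = true in u) then (\v.false) else ((\w.(\p.true)) false)) in 9) * (9 - 7))))
step 5: [delta@0.0] ((18 * ((let z = (if (let u = true in u) then (\v.false) else ((\w.(\p.true)) false)) in 9) * (9 - 7))) < ((((let z = (if (let u = true in u) then (\v.false) else ((\w.(\p.true)) false)) in 9) * (9 - 7)) * 7) - ((let z = (if (let u = true in u) then (\v.false) else ((\w.(\p.true)) false)) in 9) * (9 - 7))))
step 6: [let@0.1.0] ((18 * (9 * (9 - 7))) < ((((let z = (if (let u = true in u) then (\v.false) else ((\w.(\p.true)) false)) in 9) * (9 - 7)) * 7) - ((let z = (if (let u = true in u) then (\v.false) else ((\w.(\p.true)) false)) in 9) * (9 - 7))))
step 7: [delta@0.1.1] ((18 * (9 * 2)) < ((((let z = (if (let u = true in u) then (\v.false) else ((\w.(\p.true)) false)) in 9) * (9 - 7)) * 7) - ((let z = (if (let u = true in u) then (\v.false) else ((\w.(\p.true)) false)) in 9) * (9 - 7))))
step 8: [delta@0.1] ((18 * 18) < ((((let z = (if (let u = true in u) then (\v.false) else ((\w.(\p.true)) false)) in 9) * (9 - 7)) * 7) - ((let z = (if (let u = true in u) then (\v.false) else ((\w.(\p.true)) false)) in 9) * (9 - 7))))
step 9: [delta@0] (324 < ((((let z = (if (let u = true in u) then (\v.false) else ((\w.(\p.true)) false)) in 9) * (9 - 7)) * 7) - ((let z = (if (let u = true in u) then (\v.false) else ((\w.(\p.true)) false)) in 9) * (9 - 7))))
step 10: [let@1.0.0.0] (324 < (((9 * (9 - 7)) * 7) - ((let z = (if (let u = true in u) then (\v.false) else ((\w.(\p.true)) false)) in 9) * (9 - 7))))
step 11: [delta@1.0.0.1] (324 < (((9 * 2) * 7) - ((let z = (if (let u = true in u) then (\v.false) else ((\w.(\p.true)) false)) in 9) * (9 - 7))))
step 12: [delta@1.0.0] (324 < ((18 * 7) - ((let z = (if (let u = true in u) then (\v.false) else ((\w.(\p.true)) false)) in 9) * (9 - 7))))
step 13: [delta@1.0] (324 < (126 - ((let z = (if (let u = true in u) then (\v.false) else ((\w.(\p.true)) false)) in 9) * (9 - 7))))
step 14: [let@1.1.0] (324 < (126 - (9 * (9 - 7))))
step 15: [delta@1.1.1] (324 < (126 - (9 * 2)))
step 16: [delta@1.1] (324 < (126 - 18))
step 17: [delta@1] (324 < 108)
step 18: [delta@root] false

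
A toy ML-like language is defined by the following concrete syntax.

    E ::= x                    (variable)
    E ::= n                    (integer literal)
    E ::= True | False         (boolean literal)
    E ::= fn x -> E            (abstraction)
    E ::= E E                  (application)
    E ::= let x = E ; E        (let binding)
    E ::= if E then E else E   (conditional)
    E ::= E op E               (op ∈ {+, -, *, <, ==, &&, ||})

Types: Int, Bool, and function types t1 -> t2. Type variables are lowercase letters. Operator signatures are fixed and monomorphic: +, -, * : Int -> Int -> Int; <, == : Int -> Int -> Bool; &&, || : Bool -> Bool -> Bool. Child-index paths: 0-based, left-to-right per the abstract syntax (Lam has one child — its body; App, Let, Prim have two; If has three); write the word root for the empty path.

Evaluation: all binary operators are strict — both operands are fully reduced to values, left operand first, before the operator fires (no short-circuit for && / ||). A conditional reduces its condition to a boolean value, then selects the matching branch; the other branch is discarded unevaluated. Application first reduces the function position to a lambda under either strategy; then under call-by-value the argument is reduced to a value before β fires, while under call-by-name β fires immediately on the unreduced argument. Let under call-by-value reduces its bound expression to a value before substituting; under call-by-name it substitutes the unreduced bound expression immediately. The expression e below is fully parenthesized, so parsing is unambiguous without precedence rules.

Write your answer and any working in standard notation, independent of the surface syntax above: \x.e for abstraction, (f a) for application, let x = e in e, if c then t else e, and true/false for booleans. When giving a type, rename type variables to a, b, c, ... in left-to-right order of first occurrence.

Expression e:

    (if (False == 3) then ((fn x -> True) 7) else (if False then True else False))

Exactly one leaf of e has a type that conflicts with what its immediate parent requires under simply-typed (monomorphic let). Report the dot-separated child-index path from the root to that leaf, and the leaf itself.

Answer: 0.0 : false

Working:
  unify Bool ~ Int
  FAIL: mismatch Bool ~ Int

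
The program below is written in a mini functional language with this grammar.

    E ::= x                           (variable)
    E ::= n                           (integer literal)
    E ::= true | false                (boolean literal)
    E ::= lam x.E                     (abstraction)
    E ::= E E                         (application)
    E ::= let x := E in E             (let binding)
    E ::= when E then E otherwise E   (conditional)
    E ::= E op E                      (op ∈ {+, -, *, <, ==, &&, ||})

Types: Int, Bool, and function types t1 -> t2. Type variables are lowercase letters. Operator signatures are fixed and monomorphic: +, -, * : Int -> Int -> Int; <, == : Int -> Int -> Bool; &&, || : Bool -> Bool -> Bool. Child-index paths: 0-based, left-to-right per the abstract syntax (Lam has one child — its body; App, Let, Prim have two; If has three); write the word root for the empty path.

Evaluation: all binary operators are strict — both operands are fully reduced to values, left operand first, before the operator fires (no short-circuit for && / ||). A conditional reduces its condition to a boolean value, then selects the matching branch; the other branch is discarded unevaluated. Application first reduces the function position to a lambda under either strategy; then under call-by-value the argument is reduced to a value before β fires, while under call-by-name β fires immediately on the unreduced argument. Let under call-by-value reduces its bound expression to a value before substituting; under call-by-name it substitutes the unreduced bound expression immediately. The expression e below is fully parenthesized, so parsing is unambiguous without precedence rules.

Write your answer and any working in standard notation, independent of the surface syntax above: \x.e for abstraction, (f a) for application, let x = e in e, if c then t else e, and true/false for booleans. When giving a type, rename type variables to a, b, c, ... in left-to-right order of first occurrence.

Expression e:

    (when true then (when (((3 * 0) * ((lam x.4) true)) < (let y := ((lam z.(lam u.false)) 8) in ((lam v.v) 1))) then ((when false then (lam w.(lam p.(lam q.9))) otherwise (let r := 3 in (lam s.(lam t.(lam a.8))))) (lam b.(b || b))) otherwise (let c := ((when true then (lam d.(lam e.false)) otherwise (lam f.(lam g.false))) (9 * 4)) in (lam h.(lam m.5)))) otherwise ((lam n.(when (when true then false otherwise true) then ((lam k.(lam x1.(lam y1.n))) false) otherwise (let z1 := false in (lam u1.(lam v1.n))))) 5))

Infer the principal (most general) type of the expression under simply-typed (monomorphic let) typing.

Answer: a -> b -> Int

Trace:
  unify Bool ~ Bool
  unify Int ~ Int
  unify Int ~ Int
  unify Int ~ Int
\x._ : a -> Int
  unify a -> Int ~ Bool -> b
  unify a ~ Bool
  unify Int ~ b
_ _ : Int
  unify Int ~ Int
  unify Int ~ Int
\u._ : d -> Bool
\z._ : c -> d -> Bool
  unify c -> d -> Bool ~ Int -> e
  unify c ~ Int
  unify d -> Bool ~ e
_ _ : d -> Bool
let y : d -> Bool
v : f
\v._ : f -> f
  unify f -> f ~ Int -> g
  unify f ~ Int
  unify Int ~ g
_ _ : Int
  unify Int ~ Int
  unify Bool ~ Bool
  unify Bool ~ Bool
\q._ : j -> Int
\p._ : i -> j -> Int
\w._ : h -> i -> j -> Int
let r : Int
\a._ : m -> Int
\t._ : l -> m -> Int
\s._ : k -> l -> m -> Int
  unify h -> i -> j -> Int ~ k -> l -> m -> Int
  unify h ~ k
  unify i -> j -> Int ~ l -> m -> Int
  unify i ~ l
  unify j -> Int ~ m -> Int
  unify j ~ m
  unify Int ~ Int
b : n
  unify n ~ Bool
b : Bool
  unify Bool ~ Bool
\b._ : Bool -> Bool
  unify k -> l -> m -> Int ~ (Bool -> Bool) -> o
  unify k ~ Bool -> Bool
  unify l -> m -> Int ~ o
_ _ : l -> m -> Int
  unify Bool ~ Bool
\e._ : q -> Bool
\d._ : p -> q -> Bool
\g._ : s -> Bool
\f._ : r -> s -> Bool
  unify p -> q -> Bool ~ r -> s -> Bool
  unify p ~ r
  unify q -> Bool ~ s -> Bool
  unify q ~ s
  unify Bool ~ Bool
  unify Int ~ Int
  unify Int ~ Int
  unify r -> s -> Bool ~ Int -> t
  unify r ~ Int
  unify s -> Bool ~ t
_ _ : s -> Bool
let c : s -> Bool
\m._ : v -> Int
\h._ : u -> v -> Int
  unify l -> m -> Int ~ u -> v -> Int
  unify l ~ u
  unify m -> Int ~ v -> Int
  unify m ~ v
  unify Int ~ Int
  unify Bool ~ Bool
  unify Bool ~ Bool
  unify Bool ~ Bool
n : w
\y1._ : z -> w
\x1._ : y -> z -> w
\k._ : x -> y -> z -> w
  unify x -> y -> z -> w ~ Bool -> t26
  unify x ~ Bool
  unify y -> z -> w ~ t26
_ _ : y -> z -> w
let z1 : Bool
n : w
\v1._ : t28 -> w
\u1._ : t27 -> t28 -> w
  unify y -> z -> w ~ t27 -> t28 -> w
  unify y ~ t27
  unify z -> w ~ t28 -> w
  unify z ~ t28
  unify w ~ w
\n._ : w -> t27 -> t28 -> w
  unify w -> t27 -> t28 -> w ~ Int -> t29
  unify w ~ Int
  unify t27 -> t28 -> Int ~ t29
_ _ : t27 -> t28 -> Int
  unify u -> v -> Int ~ t27 -> t28 -> Int
  unify u ~ t27
  unify v -> Int ~ t28 -> Int
  unify v ~ t28
  unify Int ~ Int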